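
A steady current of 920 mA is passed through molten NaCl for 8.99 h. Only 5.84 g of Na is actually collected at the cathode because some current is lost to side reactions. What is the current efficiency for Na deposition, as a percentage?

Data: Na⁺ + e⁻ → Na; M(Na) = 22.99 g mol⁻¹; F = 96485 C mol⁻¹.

82.3 %

Q = I·t = 0.9200 × 32364 = 29770 C; n(e⁻) = 29770/96485 = 0.3086 mol.
Theoretical n(Na) = n(e⁻)/1 = 0.3086 mol, i.e. m_theo = 0.3086 × 22.99 = 7.095 g.
Efficiency = m_actual / m_theo = 5.84 / 7.095 = 82.3 %.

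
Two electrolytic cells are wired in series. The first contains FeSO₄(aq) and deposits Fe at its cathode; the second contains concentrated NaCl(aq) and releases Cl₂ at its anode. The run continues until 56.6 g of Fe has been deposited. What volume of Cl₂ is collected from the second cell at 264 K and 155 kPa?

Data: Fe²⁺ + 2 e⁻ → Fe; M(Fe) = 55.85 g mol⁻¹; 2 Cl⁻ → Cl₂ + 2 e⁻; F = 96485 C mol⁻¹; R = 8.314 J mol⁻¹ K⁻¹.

n(Fe) = 56.6 / 55.85 = 1.013 mol, so n(e⁻) = 2 × 1.013 = 2.027 mol.
The cells are in series, so the same 2.027 mol of electrons passes through the second cell.
2 Cl⁻ → Cl₂ + 2 e⁻ — 2 mol e⁻ per mol Cl₂, so n(Cl₂) = 2.027/2 = 1.013 mol.
V = nRT/P = (1.013 × 8.314 × 264) / (155 × 10³) = 0.0144 m³ = 14.4 L.

14.4 L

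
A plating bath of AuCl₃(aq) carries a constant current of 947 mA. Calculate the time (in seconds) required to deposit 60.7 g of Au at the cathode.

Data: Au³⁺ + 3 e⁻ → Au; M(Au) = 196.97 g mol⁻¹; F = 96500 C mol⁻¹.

n(Au) = m/M = 60.7 / 196.97 = 0.3082 mol.
Each Au atom requires 3 electrons, so n(e⁻) = 3 × 0.3082 = 0.9245 mol.
Q = n(e⁻)·F = 0.9245 × 96500 = 89210 C.
t = Q/I = 89210 / 0.9470 A = 94210 s.

94200 s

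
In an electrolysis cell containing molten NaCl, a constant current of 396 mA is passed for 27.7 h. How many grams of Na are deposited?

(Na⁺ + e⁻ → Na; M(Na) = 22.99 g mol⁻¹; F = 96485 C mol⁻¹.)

Q = I·t = 0.3960 A × 99720 s = 39490 C.
n(e⁻) = Q/F = 39490 / 96485 = 0.4093 mol.
Na⁺ + e⁻ → Na, so n(Na) = n(e⁻)/1 = 0.4093 mol.
m = n·M = 0.4093 × 22.99 = 9.41 g.

9.41 g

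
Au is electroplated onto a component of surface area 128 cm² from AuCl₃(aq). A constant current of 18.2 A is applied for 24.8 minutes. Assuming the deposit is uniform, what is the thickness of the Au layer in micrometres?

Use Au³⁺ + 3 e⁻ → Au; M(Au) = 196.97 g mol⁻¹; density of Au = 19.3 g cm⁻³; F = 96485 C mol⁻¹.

Q = I·t = 18.20 × 1488.0 = 27080 C; n(e⁻) = 0.2807 mol.
n(Au) = n(e⁻)/3 = 0.09356 mol, so m = 0.09356 × 196.97 = 18.43 g.
Volume = m/ρ = 18.43 / 19.3 = 0.9549 cm³.
Thickness = V/A = 0.9549 / 128 = 0.00746 cm = 74.6 μm.

74.6 μm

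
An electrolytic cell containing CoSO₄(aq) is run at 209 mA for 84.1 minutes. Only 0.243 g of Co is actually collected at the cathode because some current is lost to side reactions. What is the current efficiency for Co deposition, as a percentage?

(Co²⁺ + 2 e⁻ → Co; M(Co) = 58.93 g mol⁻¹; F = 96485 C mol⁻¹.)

Q = I·t = 0.2090 × 5046.0 = 1055 C; n(e⁻) = 1055/96485 = 0.01093 mol.
Theoretical n(Co) = n(e⁻)/2 = 0.005465 mol, i.e. m_theo = 0.005465 × 58.93 = 0.3221 g.
Efficiency = m_actual / m_theo = 0.243 / 0.3221 = 75.5 %.

75.5 %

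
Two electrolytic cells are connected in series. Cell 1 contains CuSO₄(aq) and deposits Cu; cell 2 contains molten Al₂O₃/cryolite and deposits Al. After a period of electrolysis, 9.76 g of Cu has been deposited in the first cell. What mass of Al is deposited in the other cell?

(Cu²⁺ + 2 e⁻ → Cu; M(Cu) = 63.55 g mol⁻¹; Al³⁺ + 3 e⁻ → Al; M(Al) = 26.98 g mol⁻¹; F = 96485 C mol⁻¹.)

n(Cu) = 9.76 / 63.55 = 0.1536 mol.
Since Cu²⁺ + 2 e⁻ → Cu, n(e⁻) passed = 2 × 0.1536 = 0.3072 mol.
Cells in series carry the same charge, so the same 0.3072 mol of electrons passes through cell 2.
Al³⁺ + 3 e⁻ → Al, so n(Al) = 0.3072 / 3 = 0.1024 mol.
m(Al) = 0.1024 × 26.98 = 2.76 g.

2.76 g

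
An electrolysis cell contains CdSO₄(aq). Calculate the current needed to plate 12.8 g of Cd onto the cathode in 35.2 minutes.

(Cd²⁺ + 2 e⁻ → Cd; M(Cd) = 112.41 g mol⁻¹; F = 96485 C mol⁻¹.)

n(Cd) = 12.8 / 112.41 = 0.1139 mol.
n(e⁻) = 2 × 0.1139 = 0.2277 mol.
Q = n(e⁻)·F = 0.2277 × 96485 = 21970 C.
I = Q/t = 21970 / 2112.0 s = 10.4 A.

10.4 A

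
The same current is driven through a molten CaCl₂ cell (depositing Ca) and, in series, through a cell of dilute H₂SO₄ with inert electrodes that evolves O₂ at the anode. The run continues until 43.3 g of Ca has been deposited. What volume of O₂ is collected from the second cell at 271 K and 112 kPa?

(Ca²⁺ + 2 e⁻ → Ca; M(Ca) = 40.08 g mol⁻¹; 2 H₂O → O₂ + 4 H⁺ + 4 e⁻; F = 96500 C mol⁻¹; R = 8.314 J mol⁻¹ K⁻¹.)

n(Ca) = 43.3 / 40.08 = 1.080 mol, so n(e⁻) = 2 × 1.080 = 2.161 mol.
The cells are in series, so the same 2.161 mol of electrons passes through the second cell.
2 H₂O → O₂ + 4 H⁺ + 4 e⁻ — 4 mol e⁻ per mol O₂, so n(O₂) = 2.161/4 = 0.5402 mol.
V = nRT/P = (0.5402 × 8.314 × 271) / (112 × 10³) = 0.0109 m³ = 10.9 L.

10.9 L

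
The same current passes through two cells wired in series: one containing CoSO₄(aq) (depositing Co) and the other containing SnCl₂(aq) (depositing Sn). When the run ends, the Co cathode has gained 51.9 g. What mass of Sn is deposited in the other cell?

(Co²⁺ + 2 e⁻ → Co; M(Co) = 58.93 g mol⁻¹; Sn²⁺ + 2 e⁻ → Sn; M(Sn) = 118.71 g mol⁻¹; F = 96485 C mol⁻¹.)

105 g

n(Co) = 51.9 / 58.93 = 0.8807 mol.
Since Co²⁺ + 2 e⁻ → Co, n(e⁻) passed = 2 × 0.8807 = 1.761 mol.
Cells in series carry the same charge, so the same 1.761 mol of electrons passes through cell 2.
Sn²⁺ + 2 e⁻ → Sn, so n(Sn) = 1.761 / 2 = 0.8807 mol.
m(Sn) = 0.8807 × 118.71 = 105 g.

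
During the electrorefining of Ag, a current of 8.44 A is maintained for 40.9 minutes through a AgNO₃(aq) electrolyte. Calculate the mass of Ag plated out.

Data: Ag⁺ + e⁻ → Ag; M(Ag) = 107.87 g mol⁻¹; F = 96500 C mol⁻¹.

Q = I·t = 8.440 A × 2454.0 s = 20710 C.
n(e⁻) = Q/F = 20710 / 96500 = 0.2146 mol.
Ag⁺ + e⁻ → Ag, so n(Ag) = n(e⁻)/1 = 0.2146 mol.
m = n·M = 0.2146 × 107.87 = 23.2 g.

23.2 g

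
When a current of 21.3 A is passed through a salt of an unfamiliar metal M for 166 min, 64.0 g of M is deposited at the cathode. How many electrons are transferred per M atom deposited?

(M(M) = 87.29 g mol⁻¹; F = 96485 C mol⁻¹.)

3

Q = I·t = 21.30 A × 9960.0 s = 212100 C, so n(e⁻) = 212100/96485 = 2.199 mol.
n(M) deposited = 64.0 / 87.29 = 0.7332 mol.
Electrons per atom = n(e⁻)/n(M) = 2.199 / 0.7332 = 3.00 ≈ 3, so the ion is M³⁺.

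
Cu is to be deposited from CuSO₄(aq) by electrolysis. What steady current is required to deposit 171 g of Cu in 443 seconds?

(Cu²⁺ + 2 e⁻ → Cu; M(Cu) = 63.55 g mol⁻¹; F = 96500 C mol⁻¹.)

1170 A

n(Cu) = 171 / 63.55 = 2.691 mol.
n(e⁻) = 2 × 2.691 = 5.382 mol.
Q = n(e⁻)·F = 5.382 × 96500 = 519300 C.
I = Q/t = 519300 / 443.00 s = 1170 A.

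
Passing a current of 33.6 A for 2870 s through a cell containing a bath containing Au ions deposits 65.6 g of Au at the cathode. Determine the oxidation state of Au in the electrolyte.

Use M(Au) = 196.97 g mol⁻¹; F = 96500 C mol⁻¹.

+3

Q = I·t = 33.60 A × 2870.0 s = 96430 C, so n(e⁻) = 96430/96500 = 0.9993 mol.
n(Au) deposited = 65.6 / 196.97 = 0.3330 mol.
Electrons per atom = n(e⁻)/n(Au) = 0.9993 / 0.3330 = 3.00 ≈ 3, so the ion is Au³⁺.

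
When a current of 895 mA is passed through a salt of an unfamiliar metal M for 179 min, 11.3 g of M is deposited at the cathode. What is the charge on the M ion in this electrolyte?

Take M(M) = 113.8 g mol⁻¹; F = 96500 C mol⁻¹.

+1

Q = I·t = 0.8950 A × 10740 s = 9612 C, so n(e⁻) = 9612/96500 = 0.09961 mol.
n(M) deposited = 11.3 / 113.8 = 0.09930 mol.
Electrons per atom = n(e⁻)/n(M) = 0.09961 / 0.09930 = 1.00 ≈ 1, so the ion is M⁺.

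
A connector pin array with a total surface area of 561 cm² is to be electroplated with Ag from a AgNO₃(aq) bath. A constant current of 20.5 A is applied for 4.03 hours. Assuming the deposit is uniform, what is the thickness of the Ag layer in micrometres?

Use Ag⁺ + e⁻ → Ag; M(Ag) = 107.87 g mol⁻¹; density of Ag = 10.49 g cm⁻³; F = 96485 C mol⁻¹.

565 μm

Q = I·t = 20.50 × 14508 = 297400 C; n(e⁻) = 3.082 mol.
n(Ag) = n(e⁻)/1 = 3.082 mol, so m = 3.082 × 107.87 = 332.5 g.
Volume = m/ρ = 332.5 / 10.49 = 31.70 cm³.
Thickness = V/A = 31.70 / 561 = 0.0565 cm = 565 μm.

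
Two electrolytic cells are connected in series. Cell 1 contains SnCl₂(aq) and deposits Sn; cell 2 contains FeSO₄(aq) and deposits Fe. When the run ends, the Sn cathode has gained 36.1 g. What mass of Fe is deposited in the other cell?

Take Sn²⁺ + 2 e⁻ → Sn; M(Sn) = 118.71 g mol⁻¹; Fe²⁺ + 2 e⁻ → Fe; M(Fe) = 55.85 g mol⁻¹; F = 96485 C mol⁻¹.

17.0 g

n(Sn) = 36.1 / 118.71 = 0.3041 mol.
Since Sn²⁺ + 2 e⁻ → Sn, n(e⁻) passed = 2 × 0.3041 = 0.6082 mol.
Cells in series carry the same charge, so the same 0.6082 mol of electrons passes through cell 2.
Fe²⁺ + 2 e⁻ → Fe, so n(Fe) = 0.6082 / 2 = 0.3041 mol.
m(Fe) = 0.3041 × 55.85 = 17.0 g.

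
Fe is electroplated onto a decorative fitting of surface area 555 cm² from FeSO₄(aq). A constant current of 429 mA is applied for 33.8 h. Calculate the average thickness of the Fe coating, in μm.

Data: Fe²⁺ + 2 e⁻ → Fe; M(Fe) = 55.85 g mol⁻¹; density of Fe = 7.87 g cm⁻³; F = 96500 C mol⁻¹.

34.6 μm

Q = I·t = 0.4290 × 121680 = 52200 C; n(e⁻) = 0.5409 mol.
n(Fe) = n(e⁻)/2 = 0.2705 mol, so m = 0.2705 × 55.85 = 15.11 g.
Volume = m/ρ = 15.11 / 7.87 = 1.919 cm³.
Thickness = V/A = 1.919 / 555 = 0.00346 cm = 34.6 μm.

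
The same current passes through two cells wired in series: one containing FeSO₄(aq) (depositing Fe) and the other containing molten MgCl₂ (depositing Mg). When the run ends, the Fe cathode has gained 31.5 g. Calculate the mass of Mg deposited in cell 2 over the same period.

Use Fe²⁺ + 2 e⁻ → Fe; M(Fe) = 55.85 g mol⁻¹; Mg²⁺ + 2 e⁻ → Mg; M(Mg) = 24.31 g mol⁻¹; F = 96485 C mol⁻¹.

13.7 g

n(Fe) = 31.5 / 55.85 = 0.5640 mol.
Since Fe²⁺ + 2 e⁻ → Fe, n(e⁻) passed = 2 × 0.5640 = 1.128 mol.
Cells in series carry the same charge, so the same 1.128 mol of electrons passes through cell 2.
Mg²⁺ + 2 e⁻ → Mg, so n(Mg) = 1.128 / 2 = 0.5640 mol.
m(Mg) = 0.5640 × 24.31 = 13.7 g.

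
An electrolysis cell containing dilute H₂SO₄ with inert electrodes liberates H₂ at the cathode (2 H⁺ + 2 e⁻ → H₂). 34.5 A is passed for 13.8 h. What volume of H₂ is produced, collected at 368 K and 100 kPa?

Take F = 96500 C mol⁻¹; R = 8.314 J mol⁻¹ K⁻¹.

272 L

Q = I·t = 34.50 A × 49680 s = 1714000 C.
n(e⁻) = Q/F = 1714000 / 96500 = 17.76 mol.
2 electrons are transferred per H₂ molecule, so n(H₂) = 17.76 / 2 = 8.881 mol.
V = nRT/P = (8.881 × 8.314 × 368) / (100 × 10³ Pa) = 0.272 m³ = 272 L.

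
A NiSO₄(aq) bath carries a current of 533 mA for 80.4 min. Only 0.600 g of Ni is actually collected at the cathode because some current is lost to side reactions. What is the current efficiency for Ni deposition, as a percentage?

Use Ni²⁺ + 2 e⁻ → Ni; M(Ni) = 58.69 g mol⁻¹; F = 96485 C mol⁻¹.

76.7 %

Q = I·t = 0.5330 × 4824.0 = 2571 C; n(e⁻) = 2571/96485 = 0.02665 mol.
Theoretical n(Ni) = n(e⁻)/2 = 0.01332 mol, i.e. m_theo = 0.01332 × 58.69 = 0.7820 g.
Efficiency = m_actual / m_theo = 0.600 / 0.7820 = 76.7 %.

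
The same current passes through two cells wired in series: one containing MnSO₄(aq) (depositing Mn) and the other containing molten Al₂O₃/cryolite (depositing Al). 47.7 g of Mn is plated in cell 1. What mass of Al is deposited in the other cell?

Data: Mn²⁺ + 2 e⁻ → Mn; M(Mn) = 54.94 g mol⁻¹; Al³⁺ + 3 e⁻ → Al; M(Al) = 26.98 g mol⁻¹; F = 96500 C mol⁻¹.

15.6 g

n(Mn) = 47.7 / 54.94 = 0.8682 mol.
Since Mn²⁺ + 2 e⁻ → Mn, n(e⁻) passed = 2 × 0.8682 = 1.736 mol.
Cells in series carry the same charge, so the same 1.736 mol of electrons passes through cell 2.
Al³⁺ + 3 e⁻ → Al, so n(Al) = 1.736 / 3 = 0.5788 mol.
m(Al) = 0.5788 × 26.98 = 15.6 g.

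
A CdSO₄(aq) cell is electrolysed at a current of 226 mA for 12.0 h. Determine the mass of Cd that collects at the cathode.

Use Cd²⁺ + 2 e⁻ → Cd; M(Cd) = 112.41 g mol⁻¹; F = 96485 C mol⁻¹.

Q = I·t = 0.2260 A × 43200 s = 9763 C.
n(e⁻) = Q/F = 9763 / 96485 = 0.1012 mol.
Cd²⁺ + 2 e⁻ → Cd, so n(Cd) = n(e⁻)/2 = 0.05059 mol.
m = n·M = 0.05059 × 112.41 = 5.69 g.

5.69 g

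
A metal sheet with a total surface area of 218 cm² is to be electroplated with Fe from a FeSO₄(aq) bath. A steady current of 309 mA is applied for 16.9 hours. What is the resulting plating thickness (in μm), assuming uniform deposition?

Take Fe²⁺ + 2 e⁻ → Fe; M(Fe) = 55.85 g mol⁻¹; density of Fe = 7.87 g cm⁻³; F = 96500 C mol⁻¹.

Q = I·t = 0.3090 × 60840 = 18800 C; n(e⁻) = 0.1948 mol.
n(Fe) = n(e⁻)/2 = 0.09741 mol, so m = 0.09741 × 55.85 = 5.440 g.
Volume = m/ρ = 5.440 / 7.87 = 0.6913 cm³.
Thickness = V/A = 0.6913 / 218 = 0.00317 cm = 31.7 μm.

31.7 μm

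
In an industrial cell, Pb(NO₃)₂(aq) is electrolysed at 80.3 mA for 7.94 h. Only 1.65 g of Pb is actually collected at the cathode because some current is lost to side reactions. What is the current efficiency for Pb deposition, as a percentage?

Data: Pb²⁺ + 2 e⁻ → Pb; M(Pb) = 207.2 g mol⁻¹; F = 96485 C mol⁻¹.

66.9 %

Q = I·t = 0.08030 × 28584 = 2295 C; n(e⁻) = 2295/96485 = 0.02379 mol.
Theoretical n(Pb) = n(e⁻)/2 = 0.01189 mol, i.e. m_theo = 0.01189 × 207.2 = 2.465 g.
Efficiency = m_actual / m_theo = 1.65 / 2.465 = 66.9 %.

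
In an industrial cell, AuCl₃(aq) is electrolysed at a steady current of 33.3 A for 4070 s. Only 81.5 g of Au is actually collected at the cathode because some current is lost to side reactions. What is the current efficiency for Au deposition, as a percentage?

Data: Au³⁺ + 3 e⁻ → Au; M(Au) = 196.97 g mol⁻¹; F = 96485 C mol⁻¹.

88.4 %

Q = I·t = 33.30 × 4070.0 = 135500 C; n(e⁻) = 135500/96485 = 1.405 mol.
Theoretical n(Au) = n(e⁻)/3 = 0.4682 mol, i.e. m_theo = 0.4682 × 196.97 = 92.23 g.
Efficiency = m_actual / m_theo = 81.5 / 92.23 = 88.4 %.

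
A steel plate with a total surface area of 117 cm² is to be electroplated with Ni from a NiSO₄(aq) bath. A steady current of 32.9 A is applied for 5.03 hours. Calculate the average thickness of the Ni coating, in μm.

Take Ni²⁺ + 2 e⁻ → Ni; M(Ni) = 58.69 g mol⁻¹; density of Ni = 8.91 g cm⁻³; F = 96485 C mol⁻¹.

1740 μm

Q = I·t = 32.90 × 18108 = 595800 C; n(e⁻) = 6.175 mol.
n(Ni) = n(e⁻)/2 = 3.087 mol, so m = 3.087 × 58.69 = 181.2 g.
Volume = m/ρ = 181.2 / 8.91 = 20.34 cm³.
Thickness = V/A = 20.34 / 117 = 0.174 cm = 1740 μm.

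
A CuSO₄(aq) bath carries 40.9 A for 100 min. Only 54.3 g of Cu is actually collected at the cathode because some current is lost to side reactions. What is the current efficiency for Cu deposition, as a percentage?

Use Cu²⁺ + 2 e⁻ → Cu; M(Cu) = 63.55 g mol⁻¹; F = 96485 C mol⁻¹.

67.2 %

Q = I·t = 40.90 × 6000.0 = 245400 C; n(e⁻) = 245400/96485 = 2.543 mol.
Theoretical n(Cu) = n(e⁻)/2 = 1.272 mol, i.e. m_theo = 1.272 × 63.55 = 80.82 g.
Efficiency = m_actual / m_theo = 54.3 / 80.82 = 67.2 %.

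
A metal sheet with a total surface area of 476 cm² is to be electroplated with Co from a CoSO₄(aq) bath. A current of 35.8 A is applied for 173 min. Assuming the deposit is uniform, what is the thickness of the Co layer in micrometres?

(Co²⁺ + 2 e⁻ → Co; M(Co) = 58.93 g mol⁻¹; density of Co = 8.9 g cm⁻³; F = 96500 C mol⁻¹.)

Q = I·t = 35.80 × 10380 = 371600 C; n(e⁻) = 3.851 mol.
n(Co) = n(e⁻)/2 = 1.925 mol, so m = 1.925 × 58.93 = 113.5 g.
Volume = m/ρ = 113.5 / 8.9 = 12.75 cm³.
Thickness = V/A = 12.75 / 476 = 0.0268 cm = 268 μm.

268 μm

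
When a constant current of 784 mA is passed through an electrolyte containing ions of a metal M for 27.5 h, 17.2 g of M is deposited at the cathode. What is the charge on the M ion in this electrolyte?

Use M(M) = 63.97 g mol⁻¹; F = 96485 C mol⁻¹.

Q = I·t = 0.7840 A × 99000 s = 77620 C, so n(e⁻) = 77620/96485 = 0.8044 mol.
n(M) deposited = 17.2 / 63.97 = 0.2689 mol.
Electrons per atom = n(e⁻)/n(M) = 0.8044 / 0.2689 = 2.99 ≈ 3, so the ion is M³⁺.

+3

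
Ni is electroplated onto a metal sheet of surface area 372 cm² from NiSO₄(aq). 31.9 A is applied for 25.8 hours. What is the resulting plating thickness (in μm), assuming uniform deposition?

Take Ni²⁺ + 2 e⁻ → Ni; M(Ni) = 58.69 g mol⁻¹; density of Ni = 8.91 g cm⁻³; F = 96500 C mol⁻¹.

2720 μm

Q = I·t = 31.90 × 92880 = 2963000 C; n(e⁻) = 30.70 mol.
n(Ni) = n(e⁻)/2 = 15.35 mol, so m = 15.35 × 58.69 = 901.0 g.
Volume = m/ρ = 901.0 / 8.91 = 101.1 cm³.
Thickness = V/A = 101.1 / 372 = 0.272 cm = 2720 μm.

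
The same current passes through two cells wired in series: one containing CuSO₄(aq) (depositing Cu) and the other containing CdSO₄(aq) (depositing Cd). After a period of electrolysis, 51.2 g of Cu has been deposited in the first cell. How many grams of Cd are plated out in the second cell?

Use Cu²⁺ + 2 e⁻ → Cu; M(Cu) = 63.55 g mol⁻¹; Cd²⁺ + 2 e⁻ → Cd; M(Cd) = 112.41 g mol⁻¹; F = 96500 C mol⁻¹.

n(Cu) = 51.2 / 63.55 = 0.8057 mol.
Since Cu²⁺ + 2 e⁻ → Cu, n(e⁻) passed = 2 × 0.8057 = 1.611 mol.
Cells in series carry the same charge, so the same 1.611 mol of electrons passes through cell 2.
Cd²⁺ + 2 e⁻ → Cd, so n(Cd) = 1.611 / 2 = 0.8057 mol.
m(Cd) = 0.8057 × 112.41 = 90.6 g.

90.6 g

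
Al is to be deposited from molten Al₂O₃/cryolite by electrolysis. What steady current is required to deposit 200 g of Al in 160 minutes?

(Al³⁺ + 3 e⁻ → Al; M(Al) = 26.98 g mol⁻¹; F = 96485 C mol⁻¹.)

224 A

n(Al) = 200 / 26.98 = 7.413 mol.
n(e⁻) = 3 × 7.413 = 22.24 mol.
Q = n(e⁻)·F = 22.24 × 96485 = 2146000 C.
I = Q/t = 2146000 / 9600.0 s = 224 A.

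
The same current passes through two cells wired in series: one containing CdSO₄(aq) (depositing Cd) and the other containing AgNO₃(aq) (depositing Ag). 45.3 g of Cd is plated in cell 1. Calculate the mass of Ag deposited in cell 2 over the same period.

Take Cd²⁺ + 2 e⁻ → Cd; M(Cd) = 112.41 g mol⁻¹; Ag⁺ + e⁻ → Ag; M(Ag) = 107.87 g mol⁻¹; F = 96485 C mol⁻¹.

86.9 g

n(Cd) = 45.3 / 112.41 = 0.4030 mol.
Since Cd²⁺ + 2 e⁻ → Cd, n(e⁻) passed = 2 × 0.4030 = 0.8060 mol.
Cells in series carry the same charge, so the same 0.8060 mol of electrons passes through cell 2.
Ag⁺ + e⁻ → Ag, so n(Ag) = 0.8060 / 1 = 0.8060 mol.
m(Ag) = 0.8060 × 107.87 = 86.9 g.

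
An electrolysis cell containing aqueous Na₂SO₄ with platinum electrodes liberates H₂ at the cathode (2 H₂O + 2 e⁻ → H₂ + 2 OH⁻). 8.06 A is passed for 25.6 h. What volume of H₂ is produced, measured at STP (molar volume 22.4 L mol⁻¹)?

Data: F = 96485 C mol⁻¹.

Q = I·t = 8.060 A × 92160 s = 742800 C.
n(e⁻) = Q/F = 742800 / 96485 = 7.699 mol.
2 electrons are transferred per H₂ molecule, so n(H₂) = 7.699 / 2 = 3.849 mol.
V = n × V_m = 3.849 × 22.4 = 86.2 L.

86.2 L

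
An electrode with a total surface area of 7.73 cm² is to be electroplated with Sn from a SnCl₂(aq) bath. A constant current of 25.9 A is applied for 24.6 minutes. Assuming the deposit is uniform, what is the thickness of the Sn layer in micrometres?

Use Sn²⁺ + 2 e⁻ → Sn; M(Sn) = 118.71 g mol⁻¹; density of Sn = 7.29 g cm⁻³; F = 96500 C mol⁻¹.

4170 μm

Q = I·t = 25.90 × 1476.0 = 38230 C; n(e⁻) = 0.3961 mol.
n(Sn) = n(e⁻)/2 = 0.1981 mol, so m = 0.1981 × 118.71 = 23.51 g.
Volume = m/ρ = 23.51 / 7.29 = 3.225 cm³.
Thickness = V/A = 3.225 / 7.73 = 0.417 cm = 4170 μm.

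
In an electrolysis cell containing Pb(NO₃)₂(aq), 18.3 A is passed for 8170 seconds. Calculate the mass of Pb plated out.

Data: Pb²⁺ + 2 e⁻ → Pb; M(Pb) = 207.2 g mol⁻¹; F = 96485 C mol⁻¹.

161 g

Q = I·t = 18.30 A × 8170.0 s = 149500 C.
n(e⁻) = Q/F = 149500 / 96485 = 1.550 mol.
Pb²⁺ + 2 e⁻ → Pb, so n(Pb) = n(e⁻)/2 = 0.7748 mol.
m = n·M = 0.7748 × 207.2 = 161 g.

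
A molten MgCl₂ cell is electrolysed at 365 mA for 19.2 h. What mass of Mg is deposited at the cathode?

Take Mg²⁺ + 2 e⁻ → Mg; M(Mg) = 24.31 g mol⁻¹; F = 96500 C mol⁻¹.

3.18 g

Q = I·t = 0.3650 A × 69120 s = 25230 C.
n(e⁻) = Q/F = 25230 / 96500 = 0.2614 mol.
Mg²⁺ + 2 e⁻ → Mg, so n(Mg) = n(e⁻)/2 = 0.1307 mol.
m = n·M = 0.1307 × 24.31 = 3.18 g.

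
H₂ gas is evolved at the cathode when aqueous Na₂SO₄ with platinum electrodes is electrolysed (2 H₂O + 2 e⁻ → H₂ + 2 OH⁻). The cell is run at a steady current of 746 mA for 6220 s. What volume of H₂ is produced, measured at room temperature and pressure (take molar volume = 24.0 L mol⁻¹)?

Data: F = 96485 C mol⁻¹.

Q = I·t = 0.7460 A × 6220.0 s = 4640 C.
n(e⁻) = Q/F = 4640 / 96485 = 0.04809 mol.
2 electrons are transferred per H₂ molecule, so n(H₂) = 0.04809 / 2 = 0.02405 mol.
V = n × V_m = 0.02405 × 24.0 = 0.577 L.

0.577 L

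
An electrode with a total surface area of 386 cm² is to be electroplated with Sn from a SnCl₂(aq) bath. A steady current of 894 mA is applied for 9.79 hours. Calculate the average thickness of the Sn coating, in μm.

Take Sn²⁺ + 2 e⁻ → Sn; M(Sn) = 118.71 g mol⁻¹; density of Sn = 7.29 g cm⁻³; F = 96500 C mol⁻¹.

68.9 μm

Q = I·t = 0.8940 × 35244 = 31510 C; n(e⁻) = 0.3265 mol.
n(Sn) = n(e⁻)/2 = 0.1633 mol, so m = 0.1633 × 118.71 = 19.38 g.
Volume = m/ρ = 19.38 / 7.29 = 2.658 cm³.
Thickness = V/A = 2.658 / 386 = 0.00689 cm = 68.9 μm.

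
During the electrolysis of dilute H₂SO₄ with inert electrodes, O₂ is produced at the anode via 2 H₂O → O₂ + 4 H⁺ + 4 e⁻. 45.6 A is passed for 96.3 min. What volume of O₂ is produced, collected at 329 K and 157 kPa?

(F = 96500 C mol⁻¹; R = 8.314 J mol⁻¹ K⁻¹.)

11.9 L

Q = I·t = 45.60 A × 5778.0 s = 263500 C.
n(e⁻) = Q/F = 263500 / 96500 = 2.730 mol.
4 electrons are transferred per O₂ molecule, so n(O₂) = 2.730 / 4 = 0.6826 mol.
V = nRT/P = (0.6826 × 8.314 × 329) / (157 × 10³ Pa) = 0.0119 m³ = 11.9 L.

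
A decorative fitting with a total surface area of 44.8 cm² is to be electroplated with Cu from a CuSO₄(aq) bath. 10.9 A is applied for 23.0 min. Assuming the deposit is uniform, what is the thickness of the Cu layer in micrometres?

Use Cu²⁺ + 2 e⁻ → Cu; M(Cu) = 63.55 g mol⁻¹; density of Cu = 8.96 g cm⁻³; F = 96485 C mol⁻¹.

123 μm

Q = I·t = 10.90 × 1380.0 = 15040 C; n(e⁻) = 0.1559 mol.
n(Cu) = n(e⁻)/2 = 0.07795 mol, so m = 0.07795 × 63.55 = 4.954 g.
Volume = m/ρ = 4.954 / 8.96 = 0.5529 cm³.
Thickness = V/A = 0.5529 / 44.8 = 0.0123 cm = 123 μm.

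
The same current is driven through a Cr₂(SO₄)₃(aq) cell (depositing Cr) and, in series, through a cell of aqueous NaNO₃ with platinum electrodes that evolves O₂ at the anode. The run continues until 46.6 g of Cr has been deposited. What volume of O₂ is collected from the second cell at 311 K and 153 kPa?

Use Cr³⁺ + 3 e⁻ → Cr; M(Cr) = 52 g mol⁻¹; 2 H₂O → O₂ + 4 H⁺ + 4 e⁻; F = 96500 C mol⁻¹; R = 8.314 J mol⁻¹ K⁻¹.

11.4 L

n(Cr) = 46.6 / 52 = 0.8962 mol, so n(e⁻) = 3 × 0.8962 = 2.688 mol.
The cells are in series, so the same 2.688 mol of electrons passes through the second cell.
2 H₂O → O₂ + 4 H⁺ + 4 e⁻ — 4 mol e⁻ per mol O₂, so n(O₂) = 2.688/4 = 0.6721 mol.
V = nRT/P = (0.6721 × 8.314 × 311) / (153 × 10³) = 0.0114 m³ = 11.4 L.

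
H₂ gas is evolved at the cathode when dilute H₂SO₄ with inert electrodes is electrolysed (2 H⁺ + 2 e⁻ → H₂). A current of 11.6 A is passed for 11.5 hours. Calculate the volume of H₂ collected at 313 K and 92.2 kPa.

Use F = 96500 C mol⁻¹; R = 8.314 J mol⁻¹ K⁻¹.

70.2 L

Q = I·t = 11.60 A × 41400 s = 480200 C.
n(e⁻) = Q/F = 480200 / 96500 = 4.977 mol.
2 electrons are transferred per H₂ molecule, so n(H₂) = 4.977 / 2 = 2.488 mol.
V = nRT/P = (2.488 × 8.314 × 313) / (92.2 × 10³ Pa) = 0.0702 m³ = 70.2 L.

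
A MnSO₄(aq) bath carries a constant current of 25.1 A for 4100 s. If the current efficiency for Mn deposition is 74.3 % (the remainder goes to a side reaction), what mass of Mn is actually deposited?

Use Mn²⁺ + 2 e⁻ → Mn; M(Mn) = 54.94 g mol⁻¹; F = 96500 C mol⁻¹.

21.8 g

Q = I·t = 25.10 × 4100.0 = 102900 C.
n(e⁻) = 102900/96500 = 1.066 mol; theoretically n(Mn) = 1.066/2 = 0.5332 mol, m_theo = 29.29 g.
At 74.3 % efficiency, m_actual = 0.743 × 29.29 = 21.8 g.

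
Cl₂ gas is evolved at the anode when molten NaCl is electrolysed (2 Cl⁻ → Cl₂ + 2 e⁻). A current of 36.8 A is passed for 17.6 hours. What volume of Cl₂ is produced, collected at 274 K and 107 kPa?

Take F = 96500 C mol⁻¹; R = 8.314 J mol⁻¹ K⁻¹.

Q = I·t = 36.80 A × 63360 s = 2332000 C.
n(e⁻) = Q/F = 2332000 / 96500 = 24.16 mol.
2 electrons are transferred per Cl₂ molecule, so n(Cl₂) = 24.16 / 2 = 12.08 mol.
V = nRT/P = (12.08 × 8.314 × 274) / (107 × 10³ Pa) = 0.257 m³ = 257 L.

257 L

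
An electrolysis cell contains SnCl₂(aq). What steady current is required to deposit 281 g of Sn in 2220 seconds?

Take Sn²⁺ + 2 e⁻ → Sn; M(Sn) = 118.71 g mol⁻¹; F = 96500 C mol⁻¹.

206 A

n(Sn) = 281 / 118.71 = 2.367 mol.
n(e⁻) = 2 × 2.367 = 4.734 mol.
Q = n(e⁻)·F = 4.734 × 96500 = 456900 C.
I = Q/t = 456900 / 2220.0 s = 206 A.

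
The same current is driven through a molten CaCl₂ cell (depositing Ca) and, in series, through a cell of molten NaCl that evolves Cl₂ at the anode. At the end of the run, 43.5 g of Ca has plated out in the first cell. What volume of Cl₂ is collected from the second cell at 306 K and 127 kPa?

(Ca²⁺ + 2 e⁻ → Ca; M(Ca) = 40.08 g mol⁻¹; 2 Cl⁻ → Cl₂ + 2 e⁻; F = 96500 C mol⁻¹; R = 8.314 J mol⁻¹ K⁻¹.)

n(Ca) = 43.5 / 40.08 = 1.085 mol, so n(e⁻) = 2 × 1.085 = 2.171 mol.
The cells are in series, so the same 2.171 mol of electrons passes through the second cell.
2 Cl⁻ → Cl₂ + 2 e⁻ — 2 mol e⁻ per mol Cl₂, so n(Cl₂) = 2.171/2 = 1.085 mol.
V = nRT/P = (1.085 × 8.314 × 306) / (127 × 10³) = 0.0217 m³ = 21.7 L.

21.7 L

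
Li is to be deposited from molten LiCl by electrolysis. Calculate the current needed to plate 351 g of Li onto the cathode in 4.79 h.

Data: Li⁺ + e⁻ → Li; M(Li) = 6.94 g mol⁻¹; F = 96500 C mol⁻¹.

283 A

n(Li) = 351 / 6.94 = 50.58 mol.
n(e⁻) = 1 × 50.58 = 50.58 mol.
Q = n(e⁻)·F = 50.58 × 96500 = 4881000 C.
I = Q/t = 4881000 / 17244 s = 283 A.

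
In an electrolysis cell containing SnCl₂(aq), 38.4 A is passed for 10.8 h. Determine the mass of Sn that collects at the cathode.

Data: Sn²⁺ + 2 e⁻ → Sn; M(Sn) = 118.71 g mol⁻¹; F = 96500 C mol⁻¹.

918 g

Q = I·t = 38.40 A × 38880 s = 1493000 C.
n(e⁻) = Q/F = 1493000 / 96500 = 15.47 mol.
Sn²⁺ + 2 e⁻ → Sn, so n(Sn) = n(e⁻)/2 = 7.736 mol.
m = n·M = 7.736 × 118.71 = 918 g.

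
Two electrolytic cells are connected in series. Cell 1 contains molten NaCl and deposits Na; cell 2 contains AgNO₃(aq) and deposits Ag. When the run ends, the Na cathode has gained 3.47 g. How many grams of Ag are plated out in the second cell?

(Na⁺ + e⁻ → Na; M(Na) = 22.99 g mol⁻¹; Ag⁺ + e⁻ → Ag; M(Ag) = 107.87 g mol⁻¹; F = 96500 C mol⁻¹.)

n(Na) = 3.47 / 22.99 = 0.1509 mol.
Since Na⁺ + e⁻ → Na, n(e⁻) passed = 1 × 0.1509 = 0.1509 mol.
Cells in series carry the same charge, so the same 0.1509 mol of electrons passes through cell 2.
Ag⁺ + e⁻ → Ag, so n(Ag) = 0.1509 / 1 = 0.1509 mol.
m(Ag) = 0.1509 × 107.87 = 16.3 g.

16.3 g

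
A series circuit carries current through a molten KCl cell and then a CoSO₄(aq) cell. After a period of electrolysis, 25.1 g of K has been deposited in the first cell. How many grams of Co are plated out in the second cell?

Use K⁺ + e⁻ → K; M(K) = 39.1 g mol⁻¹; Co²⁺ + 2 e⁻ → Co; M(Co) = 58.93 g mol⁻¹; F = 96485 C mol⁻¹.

n(K) = 25.1 / 39.1 = 0.6419 mol.
Since K⁺ + e⁻ → K, n(e⁻) passed = 1 × 0.6419 = 0.6419 mol.
Cells in series carry the same charge, so the same 0.6419 mol of electrons passes through cell 2.
Co²⁺ + 2 e⁻ → Co, so n(Co) = 0.6419 / 2 = 0.3210 mol.
m(Co) = 0.3210 × 58.93 = 18.9 g.

18.9 g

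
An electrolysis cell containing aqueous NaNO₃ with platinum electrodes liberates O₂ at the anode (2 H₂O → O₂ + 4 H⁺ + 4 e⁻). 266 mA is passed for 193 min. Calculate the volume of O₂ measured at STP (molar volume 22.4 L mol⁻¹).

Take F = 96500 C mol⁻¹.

0.179 L

Q = I·t = 0.2660 A × 11580 s = 3080 C.
n(e⁻) = Q/F = 3080 / 96500 = 0.03192 mol.
4 electrons are transferred per O₂ molecule, so n(O₂) = 0.03192 / 4 = 0.007980 mol.
V = n × V_m = 0.007980 × 22.4 = 0.179 L.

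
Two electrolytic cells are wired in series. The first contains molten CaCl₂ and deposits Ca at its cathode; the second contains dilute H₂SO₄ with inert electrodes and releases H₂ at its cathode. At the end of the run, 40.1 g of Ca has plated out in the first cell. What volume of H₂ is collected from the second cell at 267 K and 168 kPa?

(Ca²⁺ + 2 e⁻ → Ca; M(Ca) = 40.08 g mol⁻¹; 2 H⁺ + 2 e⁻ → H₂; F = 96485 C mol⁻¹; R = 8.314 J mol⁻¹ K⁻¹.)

n(Ca) = 40.1 / 40.08 = 1.000 mol, so n(e⁻) = 2 × 1.000 = 2.001 mol.
The cells are in series, so the same 2.001 mol of electrons passes through the second cell.
2 H⁺ + 2 e⁻ → H₂ — 2 mol e⁻ per mol H₂, so n(H₂) = 2.001/2 = 1.000 mol.
V = nRT/P = (1.000 × 8.314 × 267) / (168 × 10³) = 0.0132 m³ = 13.2 L.

13.2 L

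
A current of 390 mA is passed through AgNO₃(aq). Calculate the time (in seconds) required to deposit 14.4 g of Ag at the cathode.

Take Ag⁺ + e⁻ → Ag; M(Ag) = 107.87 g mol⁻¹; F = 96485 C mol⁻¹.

33000 s

n(Ag) = m/M = 14.4 / 107.87 = 0.1335 mol.
Each Ag atom requires 1 electron, so n(e⁻) = 1 × 0.1335 = 0.1335 mol.
Q = n(e⁻)·F = 0.1335 × 96485 = 12880 C.
t = Q/I = 12880 / 0.3900 A = 33030 s.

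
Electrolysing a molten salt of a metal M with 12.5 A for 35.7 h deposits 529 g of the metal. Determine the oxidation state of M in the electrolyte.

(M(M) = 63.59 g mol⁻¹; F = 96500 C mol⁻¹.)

+2

Q = I·t = 12.50 A × 128520 s = 1607000 C, so n(e⁻) = 1607000/96500 = 16.65 mol.
n(M) deposited = 529 / 63.59 = 8.319 mol.
Electrons per atom = n(e⁻)/n(M) = 16.65 / 8.319 = 2.00 ≈ 2, so the ion is M²⁺.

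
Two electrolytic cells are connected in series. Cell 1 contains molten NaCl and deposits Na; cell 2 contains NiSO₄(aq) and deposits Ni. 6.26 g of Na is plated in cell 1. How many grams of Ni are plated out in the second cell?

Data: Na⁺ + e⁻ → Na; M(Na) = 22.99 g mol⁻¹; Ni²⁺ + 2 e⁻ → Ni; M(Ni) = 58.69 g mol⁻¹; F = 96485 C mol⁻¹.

7.99 g

n(Na) = 6.26 / 22.99 = 0.2723 mol.
Since Na⁺ + e⁻ → Na, n(e⁻) passed = 1 × 0.2723 = 0.2723 mol.
Cells in series carry the same charge, so the same 0.2723 mol of electrons passes through cell 2.
Ni²⁺ + 2 e⁻ → Ni, so n(Ni) = 0.2723 / 2 = 0.1361 mol.
m(Ni) = 0.1361 × 58.69 = 7.99 g.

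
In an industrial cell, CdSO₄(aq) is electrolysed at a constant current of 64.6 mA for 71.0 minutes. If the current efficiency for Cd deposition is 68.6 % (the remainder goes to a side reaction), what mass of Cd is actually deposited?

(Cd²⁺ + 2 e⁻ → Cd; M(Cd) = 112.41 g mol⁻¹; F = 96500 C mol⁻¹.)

0.110 g

Q = I·t = 0.06460 × 4260.0 = 275.2 C.
n(e⁻) = 275.2/96500 = 0.002852 mol; theoretically n(Cd) = 0.002852/2 = 0.001426 mol, m_theo = 0.1603 g.
At 68.6 % efficiency, m_actual = 0.686 × 0.1603 = 0.110 g.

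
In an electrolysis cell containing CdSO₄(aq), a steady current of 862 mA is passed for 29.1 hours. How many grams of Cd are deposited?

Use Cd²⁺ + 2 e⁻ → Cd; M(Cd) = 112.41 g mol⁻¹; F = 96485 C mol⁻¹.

52.6 g

Q = I·t = 0.8620 A × 104760 s = 90300 C.
n(e⁻) = Q/F = 90300 / 96485 = 0.9359 mol.
Cd²⁺ + 2 e⁻ → Cd, so n(Cd) = n(e⁻)/2 = 0.4680 mol.
m = n·M = 0.4680 × 112.41 = 52.6 g.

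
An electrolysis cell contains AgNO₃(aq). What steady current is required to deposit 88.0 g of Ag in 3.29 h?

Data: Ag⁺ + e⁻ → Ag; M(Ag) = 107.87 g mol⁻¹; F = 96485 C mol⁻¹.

n(Ag) = 88.0 / 107.87 = 0.8158 mol.
n(e⁻) = 1 × 0.8158 = 0.8158 mol.
Q = n(e⁻)·F = 0.8158 × 96485 = 78710 C.
I = Q/t = 78710 / 11844 s = 6.65 A.

6.65 A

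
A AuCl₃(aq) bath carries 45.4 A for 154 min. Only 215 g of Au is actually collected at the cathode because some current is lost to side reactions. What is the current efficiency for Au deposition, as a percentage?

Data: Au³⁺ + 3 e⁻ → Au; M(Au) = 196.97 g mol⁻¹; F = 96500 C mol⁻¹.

Q = I·t = 45.40 × 9240.0 = 419500 C; n(e⁻) = 419500/96500 = 4.347 mol.
Theoretical n(Au) = n(e⁻)/3 = 1.449 mol, i.e. m_theo = 1.449 × 196.97 = 285.4 g.
Efficiency = m_actual / m_theo = 215 / 285.4 = 75.3 %.

75.3 %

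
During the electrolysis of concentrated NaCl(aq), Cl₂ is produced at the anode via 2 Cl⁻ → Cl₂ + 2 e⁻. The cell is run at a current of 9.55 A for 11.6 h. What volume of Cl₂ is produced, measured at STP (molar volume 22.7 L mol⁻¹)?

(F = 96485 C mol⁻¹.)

Q = I·t = 9.550 A × 41760 s = 398800 C.
n(e⁻) = Q/F = 398800 / 96485 = 4.133 mol.
2 electrons are transferred per Cl₂ molecule, so n(Cl₂) = 4.133 / 2 = 2.067 mol.
V = n × V_m = 2.067 × 22.7 = 46.9 L.

46.9 L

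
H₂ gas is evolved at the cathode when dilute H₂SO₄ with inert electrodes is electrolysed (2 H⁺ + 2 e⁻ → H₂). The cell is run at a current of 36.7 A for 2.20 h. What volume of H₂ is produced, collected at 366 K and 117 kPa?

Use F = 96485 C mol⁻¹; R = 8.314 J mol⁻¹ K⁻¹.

39.2 L

Q = I·t = 36.70 A × 7920.0 s = 290700 C.
n(e⁻) = Q/F = 290700 / 96485 = 3.013 mol.
2 electrons are transferred per H₂ molecule, so n(H₂) = 3.013 / 2 = 1.506 mol.
V = nRT/P = (1.506 × 8.314 × 366) / (117 × 10³ Pa) = 0.0392 m³ = 39.2 L.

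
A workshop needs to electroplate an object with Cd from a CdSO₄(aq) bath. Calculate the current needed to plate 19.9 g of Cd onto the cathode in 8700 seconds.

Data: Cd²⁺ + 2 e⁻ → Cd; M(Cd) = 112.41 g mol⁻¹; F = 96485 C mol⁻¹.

3.93 A

n(Cd) = 19.9 / 112.41 = 0.1770 mol.
n(e⁻) = 2 × 0.1770 = 0.3541 mol.
Q = n(e⁻)·F = 0.3541 × 96485 = 34160 C.
I = Q/t = 34160 / 8700.0 s = 3.93 A.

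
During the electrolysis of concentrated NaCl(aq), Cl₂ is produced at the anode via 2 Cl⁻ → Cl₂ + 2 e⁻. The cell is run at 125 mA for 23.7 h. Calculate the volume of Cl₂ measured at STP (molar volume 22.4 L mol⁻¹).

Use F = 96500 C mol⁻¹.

Q = I·t = 0.1250 A × 85320 s = 10660 C.
n(e⁻) = Q/F = 10660 / 96500 = 0.1105 mol.
2 electrons are transferred per Cl₂ molecule, so n(Cl₂) = 0.1105 / 2 = 0.05526 mol.
V = n × V_m = 0.05526 × 22.4 = 1.24 L.

1.24 L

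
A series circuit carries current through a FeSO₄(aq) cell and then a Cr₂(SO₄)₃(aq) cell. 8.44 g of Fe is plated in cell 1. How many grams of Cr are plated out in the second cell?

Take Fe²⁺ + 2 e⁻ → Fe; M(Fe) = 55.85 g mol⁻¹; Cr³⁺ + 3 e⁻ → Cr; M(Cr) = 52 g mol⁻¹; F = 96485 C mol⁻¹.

5.24 g

n(Fe) = 8.44 / 55.85 = 0.1511 mol.
Since Fe²⁺ + 2 e⁻ → Fe, n(e⁻) passed = 2 × 0.1511 = 0.3022 mol.
Cells in series carry the same charge, so the same 0.3022 mol of electrons passes through cell 2.
Cr³⁺ + 3 e⁻ → Cr, so n(Cr) = 0.3022 / 3 = 0.1007 mol.
m(Cr) = 0.1007 × 52 = 5.24 g.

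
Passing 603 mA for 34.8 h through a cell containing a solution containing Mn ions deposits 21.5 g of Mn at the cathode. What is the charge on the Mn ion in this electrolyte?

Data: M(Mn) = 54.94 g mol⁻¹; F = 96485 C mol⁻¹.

+2

Q = I·t = 0.6030 A × 125280 s = 75540 C, so n(e⁻) = 75540/96485 = 0.7830 mol.
n(Mn) deposited = 21.5 / 54.94 = 0.3913 mol.
Electrons per atom = n(e⁻)/n(Mn) = 0.7830 / 0.3913 = 2.00 ≈ 2, so the ion is Mn²⁺.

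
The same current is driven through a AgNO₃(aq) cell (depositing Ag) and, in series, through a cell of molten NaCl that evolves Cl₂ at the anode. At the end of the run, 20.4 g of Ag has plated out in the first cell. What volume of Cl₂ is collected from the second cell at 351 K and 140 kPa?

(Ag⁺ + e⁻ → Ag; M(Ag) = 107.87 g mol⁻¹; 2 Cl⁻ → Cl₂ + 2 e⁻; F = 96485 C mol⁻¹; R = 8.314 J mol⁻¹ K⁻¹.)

n(Ag) = 20.4 / 107.87 = 0.1891 mol, so n(e⁻) = 1 × 0.1891 = 0.1891 mol.
The cells are in series, so the same 0.1891 mol of electrons passes through the second cell.
2 Cl⁻ → Cl₂ + 2 e⁻ — 2 mol e⁻ per mol Cl₂, so n(Cl₂) = 0.1891/2 = 0.09456 mol.
V = nRT/P = (0.09456 × 8.314 × 351) / (140 × 10³) = 0.00197 m³ = 1.97 L.

1.97 L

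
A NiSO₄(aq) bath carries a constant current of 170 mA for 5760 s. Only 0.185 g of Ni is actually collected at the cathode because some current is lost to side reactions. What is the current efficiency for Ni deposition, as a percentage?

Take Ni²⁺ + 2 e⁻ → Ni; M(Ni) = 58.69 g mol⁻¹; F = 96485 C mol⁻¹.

Q = I·t = 0.1700 × 5760.0 = 979.2 C; n(e⁻) = 979.2/96485 = 0.01015 mol.
Theoretical n(Ni) = n(e⁻)/2 = 0.005074 mol, i.e. m_theo = 0.005074 × 58.69 = 0.2978 g.
Efficiency = m_actual / m_theo = 0.185 / 0.2978 = 62.1 %.

62.1 %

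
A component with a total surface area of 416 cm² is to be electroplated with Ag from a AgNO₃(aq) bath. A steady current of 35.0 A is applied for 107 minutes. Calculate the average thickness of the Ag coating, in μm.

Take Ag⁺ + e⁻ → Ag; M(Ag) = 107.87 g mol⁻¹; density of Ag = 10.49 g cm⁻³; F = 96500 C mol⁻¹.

576 μm

Q = I·t = 35.00 × 6420.0 = 224700 C; n(e⁻) = 2.328 mol.
n(Ag) = n(e⁻)/1 = 2.328 mol, so m = 2.328 × 107.87 = 251.2 g.
Volume = m/ρ = 251.2 / 10.49 = 23.94 cm³.
Thickness = V/A = 23.94 / 416 = 0.0576 cm = 576 μm.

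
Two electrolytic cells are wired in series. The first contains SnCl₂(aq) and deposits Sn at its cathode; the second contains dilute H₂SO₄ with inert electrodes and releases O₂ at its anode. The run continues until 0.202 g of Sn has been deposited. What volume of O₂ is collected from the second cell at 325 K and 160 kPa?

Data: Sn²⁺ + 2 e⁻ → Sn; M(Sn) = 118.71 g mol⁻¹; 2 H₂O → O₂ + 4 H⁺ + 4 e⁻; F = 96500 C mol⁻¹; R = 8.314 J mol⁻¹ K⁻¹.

n(Sn) = 0.202 / 118.71 = 0.001702 mol, so n(e⁻) = 2 × 0.001702 = 0.003403 mol.
The cells are in series, so the same 0.003403 mol of electrons passes through the second cell.
2 H₂O → O₂ + 4 H⁺ + 4 e⁻ — 4 mol e⁻ per mol O₂, so n(O₂) = 0.003403/4 = 0.0008508 mol.
V = nRT/P = (0.0008508 × 8.314 × 325) / (160 × 10³) = 1.44 × 10⁻⁵ m³ = 0.0144 L.

0.0144 L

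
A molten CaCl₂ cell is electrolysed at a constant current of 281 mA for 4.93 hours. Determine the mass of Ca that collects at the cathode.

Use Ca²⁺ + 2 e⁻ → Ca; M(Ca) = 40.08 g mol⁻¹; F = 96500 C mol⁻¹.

1.04 g

Q = I·t = 0.2810 A × 17748 s = 4987 C.
n(e⁻) = Q/F = 4987 / 96500 = 0.05168 mol.
Ca²⁺ + 2 e⁻ → Ca, so n(Ca) = n(e⁻)/2 = 0.02584 mol.
m = n·M = 0.02584 × 40.08 = 1.04 g.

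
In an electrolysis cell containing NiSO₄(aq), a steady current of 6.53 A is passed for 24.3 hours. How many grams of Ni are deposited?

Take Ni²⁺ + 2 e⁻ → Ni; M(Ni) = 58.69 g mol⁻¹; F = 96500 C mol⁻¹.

Q = I·t = 6.530 A × 87480 s = 571200 C.
n(e⁻) = Q/F = 571200 / 96500 = 5.920 mol.
Ni²⁺ + 2 e⁻ → Ni, so n(Ni) = n(e⁻)/2 = 2.960 mol.
m = n·M = 2.960 × 58.69 = 174 g.

174 g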